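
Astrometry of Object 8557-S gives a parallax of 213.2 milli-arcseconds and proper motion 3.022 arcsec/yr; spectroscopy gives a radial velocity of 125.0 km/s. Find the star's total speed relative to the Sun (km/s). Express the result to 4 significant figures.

141.9 km/s

d = 1/p = 1/0.2132″ = 4.6904 pc.
v_t = 4.740 μ d = 4.740 × 3.022 × 4.6904 = 67.187 km/s.
v = √(v_r² + v_t²) = √(125.0² + 67.187²) = √20139.1 = 141.91 km/s.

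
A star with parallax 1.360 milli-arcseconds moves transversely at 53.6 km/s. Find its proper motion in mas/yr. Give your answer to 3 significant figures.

d = 1/p = 1/0.001360″ = 735.29 pc.
μ = v_t / (4.74 d) = 53.6 / (4.74 × 735.29) = 53.6 / 3485.3 = 0.015379 ″/yr = 15.379 mas/yr.

15.4 mas/yr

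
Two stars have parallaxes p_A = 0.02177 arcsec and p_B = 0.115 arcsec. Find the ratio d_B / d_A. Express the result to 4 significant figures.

Since d = 1/p, d_B/d_A = p_A/p_B.
= 0.02177 / 0.115 = 0.1893.

0.1893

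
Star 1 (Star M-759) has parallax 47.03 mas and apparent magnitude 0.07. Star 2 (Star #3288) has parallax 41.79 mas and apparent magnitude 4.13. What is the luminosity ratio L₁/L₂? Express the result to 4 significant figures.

d₁ = 1/p₁ = 1/0.04703″ = 21.263 pc; d₂ = 1/p₂ = 1/0.04179″ = 23.929 pc.
M₁ = m₁ − 5 log₁₀ d₁ + 5 = 0.07 − 6.6381 + 5 = -1.5681.
M₂ = 4.13 − 6.8946 + 5 = 2.2354.
L₁/L₂ = 10^(0.4(M₂ − M₁)) = 10^(0.4 × 3.8035) = 10^1.52140 = 33.22.

L₁/L₂ = 33.22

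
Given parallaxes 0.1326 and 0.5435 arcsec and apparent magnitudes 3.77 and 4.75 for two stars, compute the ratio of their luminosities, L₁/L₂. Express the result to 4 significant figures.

L₁/L₂ = 41.43

d₁ = 1/p₁ = 1/0.1326″ = 7.5415 pc; d₂ = 1/p₂ = 1/0.5435″ = 1.8399 pc.
M₁ = m₁ − 5 log₁₀ d₁ + 5 = 3.77 − 4.3873 + 5 = 4.3827.
M₂ = 4.75 − 1.3240 + 5 = 8.4260.
L₁/L₂ = 10^(0.4(M₂ − M₁)) = 10^(0.4 × 4.0433) = 10^1.61732 = 41.43.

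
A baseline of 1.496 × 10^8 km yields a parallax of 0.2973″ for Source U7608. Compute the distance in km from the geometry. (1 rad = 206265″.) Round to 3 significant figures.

1.04 × 10^14 km

θ = 0.2973″ = 0.2973/206265 = 1.4413 × 10^-6 rad.
d = B/θ = (1.496 × 10^8) / (1.4413 × 10^-6) = 1.0380 × 10^14 km.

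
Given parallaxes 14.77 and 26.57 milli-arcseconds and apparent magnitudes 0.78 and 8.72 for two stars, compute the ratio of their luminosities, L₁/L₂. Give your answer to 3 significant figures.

L₁/L₂ = 4850

d₁ = 1/p₁ = 1/0.01477″ = 67.705 pc; d₂ = 1/p₂ = 1/0.02657″ = 37.636 pc.
M₁ = m₁ − 5 log₁₀ d₁ + 5 = 0.78 − 9.1531 + 5 = -3.3731.
M₂ = 8.72 − 7.8780 + 5 = 5.8420.
L₁/L₂ = 10^(0.4(M₂ − M₁)) = 10^(0.4 × 9.2151) = 10^3.68604 = 4853.3.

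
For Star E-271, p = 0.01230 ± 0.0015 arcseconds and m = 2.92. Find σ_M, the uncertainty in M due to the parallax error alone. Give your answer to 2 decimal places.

M = m − 5 log₁₀ d + 5 = m + 5 log₁₀ p + 5, so ∂M/∂p = 5/(p ln 10).
σ_M = (5/ln 10) · (σ_p/p) = 2.1715 × 0.0015/0.01230 = 2.1715 × 0.12195 = 0.26481.

σ_M = 0.26 mag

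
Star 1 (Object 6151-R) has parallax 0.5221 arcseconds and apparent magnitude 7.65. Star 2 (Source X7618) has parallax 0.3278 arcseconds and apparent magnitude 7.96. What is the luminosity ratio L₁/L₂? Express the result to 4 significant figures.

L₁/L₂ = 0.5245

d₁ = 1/p₁ = 1/0.5221″ = 1.9153 pc; d₂ = 1/p₂ = 1/0.3278″ = 3.0506 pc.
M₁ = m₁ − 5 log₁₀ d₁ + 5 = 7.65 − 1.4112 + 5 = 11.2388.
M₂ = 7.96 − 2.4219 + 5 = 10.5381.
L₁/L₂ = 10^(0.4(M₂ − M₁)) = 10^(0.4 × (-0.7007)) = 10^(-0.28028) = 0.52447.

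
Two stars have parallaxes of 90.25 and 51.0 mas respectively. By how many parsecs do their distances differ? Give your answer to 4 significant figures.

d_A = 1/0.09025″ = 11.08 pc; d_B = 1/0.05100″ = 19.608 pc.
|d_B − d_A| = |19.608 − 11.08| = 8.528 pc.

8.528 pc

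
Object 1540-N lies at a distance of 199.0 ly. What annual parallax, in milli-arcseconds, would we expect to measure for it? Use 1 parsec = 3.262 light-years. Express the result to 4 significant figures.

d = 199.0 ly ÷ 3.262 = 61.006 pc.
p = 1/d = 1/61.006 = 0.016392 arcsec.
= 0.016392 × 1000 = 16.392 mas.

16.39 mas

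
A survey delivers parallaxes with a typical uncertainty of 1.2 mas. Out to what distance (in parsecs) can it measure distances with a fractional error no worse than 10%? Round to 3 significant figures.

σ_d/d = σ_p/p, so the condition is σ_p/p ≤ 0.10, i.e. p ≥ σ_p/0.10.
p_min = 1.2/0.10 = 12 mas = 0.012 arcsec.
d_max = 1/p_min = 1/0.012 = 83.333 pc.

83.3 pc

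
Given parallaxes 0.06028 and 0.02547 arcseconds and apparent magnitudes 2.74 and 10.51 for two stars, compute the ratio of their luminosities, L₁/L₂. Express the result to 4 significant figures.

d₁ = 1/p₁ = 1/0.06028″ = 16.589 pc; d₂ = 1/p₂ = 1/0.02547″ = 39.262 pc.
M₁ = m₁ − 5 log₁₀ d₁ + 5 = 2.74 − 6.0991 + 5 = 1.6409.
M₂ = 10.51 − 7.9699 + 5 = 7.5401.
L₁/L₂ = 10^(0.4(M₂ − M₁)) = 10^(0.4 × 5.8992) = 10^2.35968 = 228.92.

L₁/L₂ = 228.9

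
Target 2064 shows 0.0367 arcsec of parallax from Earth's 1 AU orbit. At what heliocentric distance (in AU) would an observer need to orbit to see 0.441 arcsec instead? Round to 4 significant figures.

12.02 AU

Parallax scales linearly with baseline: p ∝ B, so B = p_target / p_Earth × 1 AU.
B = 0.441 / 0.0367 = 12.016 AU.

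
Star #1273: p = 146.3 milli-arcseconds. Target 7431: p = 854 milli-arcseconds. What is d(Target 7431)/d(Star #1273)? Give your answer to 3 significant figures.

Since d = 1/p, d_B/d_A = p_A/p_B.
= 146.3 / 854 = 0.17131.

0.171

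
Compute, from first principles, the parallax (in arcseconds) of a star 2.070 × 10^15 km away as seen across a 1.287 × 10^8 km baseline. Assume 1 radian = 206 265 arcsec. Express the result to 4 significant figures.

θ ≈ B/d = (1.287 × 10^8) / (2.070 × 10^15) = 6.2174 × 10^-8 rad.
In arcseconds: 6.2174 × 10^-8 × 206265 = 0.012824″.

0.01282 arcsec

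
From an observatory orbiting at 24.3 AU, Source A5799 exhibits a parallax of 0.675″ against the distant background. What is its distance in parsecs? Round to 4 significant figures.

36.00 pc

With baseline B (in AU) and parallax p (in arcsec), d = B/p parsecs.
d = 24.3 / 0.675 = 36 pc.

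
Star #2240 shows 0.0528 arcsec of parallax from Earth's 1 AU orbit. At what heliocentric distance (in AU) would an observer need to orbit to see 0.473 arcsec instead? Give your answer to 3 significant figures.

Parallax scales linearly with baseline: p ∝ B, so B = p_target / p_Earth × 1 AU.
B = 0.473 / 0.0528 = 8.9583 AU.

8.96 AU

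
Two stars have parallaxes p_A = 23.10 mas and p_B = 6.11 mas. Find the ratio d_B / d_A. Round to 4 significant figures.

Since d = 1/p, d_B/d_A = p_A/p_B.
= 23.10 / 6.11 = 3.7807.

3.781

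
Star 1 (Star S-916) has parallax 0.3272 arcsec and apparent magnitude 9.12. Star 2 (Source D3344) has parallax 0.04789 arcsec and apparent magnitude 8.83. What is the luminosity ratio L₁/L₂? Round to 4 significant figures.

L₁/L₂ = 0.01640

d₁ = 1/p₁ = 1/0.3272″ = 3.0562 pc; d₂ = 1/p₂ = 1/0.04789″ = 20.881 pc.
M₁ = m₁ − 5 log₁₀ d₁ + 5 = 9.12 − 2.4259 + 5 = 11.6941.
M₂ = 8.83 − 6.5988 + 5 = 7.2312.
L₁/L₂ = 10^(0.4(M₂ − M₁)) = 10^(0.4 × (-4.4629)) = 10^(-1.78516) = 0.0164.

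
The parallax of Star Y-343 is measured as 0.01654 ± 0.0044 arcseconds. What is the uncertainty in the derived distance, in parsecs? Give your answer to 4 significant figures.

16.08 pc

d = 1/p, so σ_d = σ_p / p².
σ_d = 0.00440 / (0.01654)² = 0.00440 / 0.00027357 = 16.084 pc.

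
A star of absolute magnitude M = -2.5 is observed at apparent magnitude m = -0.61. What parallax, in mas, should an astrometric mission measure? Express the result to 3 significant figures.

41.9 mas

m − M = -0.61 − (-2.5) = 1.89.
d = 10^((m−M)/5 + 1) = 10^1.378 = 23.878 pc.
p = 1/d = 1/23.878 = 0.04188 arcsec = 41.88 mas.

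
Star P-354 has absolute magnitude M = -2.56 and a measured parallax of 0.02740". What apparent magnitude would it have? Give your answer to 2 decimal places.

d = 1/p = 1/0.02740″ = 36.496 pc.
m − M = 5 log₁₀ d − 5 = 5 log₁₀(36.496) − 5 = 7.8112 − 5 = 2.8112.
m = M + (m − M) = -2.56 + 2.8112 = 0.25.

m = 0.25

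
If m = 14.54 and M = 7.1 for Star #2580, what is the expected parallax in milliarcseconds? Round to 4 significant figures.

3.251 mas

m − M = 14.54 − 7.1 = 7.44.
d = 10^((m−M)/5 + 1) = 10^2.488 = 307.61 pc.
p = 1/d = 1/307.61 = 0.0032509 arcsec = 3.2509 mas.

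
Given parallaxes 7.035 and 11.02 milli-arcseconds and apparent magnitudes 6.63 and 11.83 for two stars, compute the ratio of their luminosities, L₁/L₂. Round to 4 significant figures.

d₁ = 1/p₁ = 1/0.007035″ = 142.15 pc; d₂ = 1/p₂ = 1/0.01102″ = 90.744 pc.
M₁ = m₁ − 5 log₁₀ d₁ + 5 = 6.63 − 10.7637 + 5 = 0.8663.
M₂ = 11.83 − 9.7891 + 5 = 7.0409.
L₁/L₂ = 10^(0.4(M₂ − M₁)) = 10^(0.4 × 6.1746) = 10^2.46984 = 295.01.

L₁/L₂ = 295.0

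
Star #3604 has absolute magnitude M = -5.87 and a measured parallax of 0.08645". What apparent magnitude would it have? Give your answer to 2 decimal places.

d = 1/p = 1/0.08645″ = 11.567 pc.
m − M = 5 log₁₀ d − 5 = 5 log₁₀(11.567) − 5 = 5.3161 − 5 = 0.3161.
m = M + (m − M) = -5.87 + 0.3161 = -5.55.

m = -5.55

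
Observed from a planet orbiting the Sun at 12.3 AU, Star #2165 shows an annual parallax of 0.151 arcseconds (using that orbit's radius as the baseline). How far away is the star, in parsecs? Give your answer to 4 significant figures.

With baseline B (in AU) and parallax p (in arcsec), d = B/p parsecs.
d = 12.3 / 0.151 = 81.457 pc.

81.46 pc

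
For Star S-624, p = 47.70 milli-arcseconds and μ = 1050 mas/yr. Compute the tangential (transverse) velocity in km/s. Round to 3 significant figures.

104 km/s

d = 1/p = 1/0.04770″ = 20.964 pc.
μ = 1050 mas/yr = 1.05 ″/yr.
v_t = 4.74 × μ × d = 4.74 × 1.05 × 20.964 = 104.34 km/s.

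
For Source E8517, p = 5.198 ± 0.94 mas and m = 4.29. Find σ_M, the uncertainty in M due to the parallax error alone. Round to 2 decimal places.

σ_M = 0.39 mag

M = m − 5 log₁₀ d + 5 = m + 5 log₁₀ p + 5, so ∂M/∂p = 5/(p ln 10).
σ_M = (5/ln 10) · (σ_p/p) = 2.1715 × 0.94/5.198 = 2.1715 × 0.18084 = 0.39269.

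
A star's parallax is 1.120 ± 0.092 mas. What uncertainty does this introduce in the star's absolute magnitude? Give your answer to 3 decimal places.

M = m − 5 log₁₀ d + 5 = m + 5 log₁₀ p + 5, so ∂M/∂p = 5/(p ln 10).
σ_M = (5/ln 10) · (σ_p/p) = 2.1715 × 0.092/1.120 = 2.1715 × 0.082143 = 0.17837.

σ_M = 0.178 mag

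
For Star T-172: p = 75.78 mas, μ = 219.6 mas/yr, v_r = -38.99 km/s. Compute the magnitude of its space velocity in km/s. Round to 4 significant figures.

41.34 km/s

d = 1/p = 1/0.07578″ = 13.196 pc.
μ = 219.6 mas/yr = 0.2196 ″/yr.
v_t = 4.740 μ d = 4.740 × 0.2196 × 13.196 = 13.736 km/s.
v = √(v_r² + v_t²) = √((-38.99)² + 13.736²) = √1708.9 = 41.339 km/s.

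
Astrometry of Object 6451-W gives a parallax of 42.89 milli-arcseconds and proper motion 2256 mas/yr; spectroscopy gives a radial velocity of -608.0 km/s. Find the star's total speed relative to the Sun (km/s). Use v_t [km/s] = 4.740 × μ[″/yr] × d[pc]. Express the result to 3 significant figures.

d = 1/p = 1/0.04289″ = 23.315 pc.
μ = 2256 mas/yr = 2.256 ″/yr.
v_t = 4.740 μ d = 4.740 × 2.256 × 23.315 = 249.32 km/s.
v = √(v_r² + v_t²) = √((-608.0)² + 249.32²) = √431824 = 657.13 km/s.

657 km/s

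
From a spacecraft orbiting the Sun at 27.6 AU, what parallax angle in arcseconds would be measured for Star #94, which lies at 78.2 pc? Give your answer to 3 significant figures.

p (arcsec) = B (AU) / d (pc).
p = 27.6 / 78.2 = 0.35294 arcsec.

0.353 arcsec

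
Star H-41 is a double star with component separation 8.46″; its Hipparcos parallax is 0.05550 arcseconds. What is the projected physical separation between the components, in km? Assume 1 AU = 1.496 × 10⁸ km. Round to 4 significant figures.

d = 1/p = 1/0.05550″ = 18.018 pc.
At distance d (pc), an angle of θ arcsec spans θ·d AU: s = 8.46 × 18.018 = 152.43 AU.
= 152.43 × 1.496 × 10⁸ km = 2.2804 × 10^10 km.

2.280 × 10^10 km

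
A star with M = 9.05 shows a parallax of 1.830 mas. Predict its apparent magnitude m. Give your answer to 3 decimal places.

m = 17.738

d = 1/p = 1/0.001830″ = 546.45 pc.
m − M = 5 log₁₀ d − 5 = 5 log₁₀(546.45) − 5 = 13.6878 − 5 = 8.6878.
m = M + (m − M) = 9.05 + 8.6878 = 17.738.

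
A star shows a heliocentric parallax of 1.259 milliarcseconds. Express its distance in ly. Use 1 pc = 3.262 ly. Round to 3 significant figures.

2590 ly

p = 1.259 milliarcseconds = 0.001259 arcsec.
d = 1/p = 1/0.001259 = 794.28 pc.
In light-years: 794.28 × 3.262 = 2590.9 ly.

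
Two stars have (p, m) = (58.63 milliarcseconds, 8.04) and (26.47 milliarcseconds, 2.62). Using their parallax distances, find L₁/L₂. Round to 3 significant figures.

L₁/L₂ = 0.00138

d₁ = 1/p₁ = 1/0.05863″ = 17.056 pc; d₂ = 1/p₂ = 1/0.02647″ = 37.779 pc.
M₁ = m₁ − 5 log₁₀ d₁ + 5 = 8.04 − 6.1594 + 5 = 6.8806.
M₂ = 2.62 − 7.8863 + 5 = -0.2663.
L₁/L₂ = 10^(0.4(M₂ − M₁)) = 10^(0.4 × (-7.1469)) = 10^(-2.85876) = 0.0013843.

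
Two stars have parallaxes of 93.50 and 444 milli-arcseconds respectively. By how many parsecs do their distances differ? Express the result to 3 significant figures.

8.44 pc

d_A = 1/0.09350″ = 10.695 pc; d_B = 1/0.4440″ = 2.2523 pc.
|d_B − d_A| = |2.2523 − 10.695| = 8.4427 pc.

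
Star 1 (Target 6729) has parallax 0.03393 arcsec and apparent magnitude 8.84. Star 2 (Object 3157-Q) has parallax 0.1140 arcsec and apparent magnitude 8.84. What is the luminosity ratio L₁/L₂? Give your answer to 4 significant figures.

d₁ = 1/p₁ = 1/0.03393″ = 29.472 pc; d₂ = 1/p₂ = 1/0.1140″ = 8.7719 pc.
M₁ = m₁ − 5 log₁₀ d₁ + 5 = 8.84 − 7.3470 + 5 = 6.4930.
M₂ = 8.84 − 4.7155 + 5 = 9.1245.
L₁/L₂ = 10^(0.4(M₂ − M₁)) = 10^(0.4 × 2.6315) = 10^1.05260 = 11.288.

L₁/L₂ = 11.29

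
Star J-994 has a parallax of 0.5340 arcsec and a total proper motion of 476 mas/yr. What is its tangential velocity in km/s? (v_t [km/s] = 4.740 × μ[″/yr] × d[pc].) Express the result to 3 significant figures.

d = 1/p = 1/0.5340″ = 1.8727 pc.
μ = 476 mas/yr = 0.476 ″/yr.
v_t = 4.74 × μ × d = 4.74 × 0.476 × 1.8727 = 4.2253 km/s.

4.23 km/s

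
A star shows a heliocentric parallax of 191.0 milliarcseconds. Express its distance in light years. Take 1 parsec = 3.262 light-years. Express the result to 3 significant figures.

p = 191.0 milliarcseconds = 0.1910 arcsec.
d = 1/p = 1/0.1910 = 5.2356 pc.
In light-years: 5.2356 × 3.262 = 17.079 ly.

17.1 light years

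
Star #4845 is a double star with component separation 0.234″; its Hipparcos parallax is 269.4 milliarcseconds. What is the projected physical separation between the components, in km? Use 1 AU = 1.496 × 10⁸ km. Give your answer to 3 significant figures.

d = 1/p = 1/0.2694″ = 3.712 pc.
At distance d (pc), an angle of θ arcsec spans θ·d AU: s = 0.234 × 3.712 = 0.86861 AU.
= 0.86861 × 1.496 × 10⁸ km = 1.2994 × 10^8 km.

1.30 × 10^8 km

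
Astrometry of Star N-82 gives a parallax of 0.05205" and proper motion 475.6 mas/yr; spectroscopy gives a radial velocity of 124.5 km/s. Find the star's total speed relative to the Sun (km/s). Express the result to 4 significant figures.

131.8 km/s

d = 1/p = 1/0.05205″ = 19.212 pc.
μ = 475.6 mas/yr = 0.4756 ″/yr.
v_t = 4.740 μ d = 4.740 × 0.4756 × 19.212 = 43.31 km/s.
v = √(v_r² + v_t²) = √(124.5² + 43.31²) = √17376 = 131.82 km/s.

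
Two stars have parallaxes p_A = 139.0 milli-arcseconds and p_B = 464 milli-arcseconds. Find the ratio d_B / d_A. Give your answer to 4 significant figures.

Since d = 1/p, d_B/d_A = p_A/p_B.
= 139.0 / 464 = 0.29957.

0.2996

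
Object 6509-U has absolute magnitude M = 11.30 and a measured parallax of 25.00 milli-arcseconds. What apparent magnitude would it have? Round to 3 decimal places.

m = 14.310

d = 1/p = 1/0.02500″ = 40 pc.
m − M = 5 log₁₀ d − 5 = 5 log₁₀(40) − 5 = 8.0103 − 5 = 3.0103.
m = M + (m − M) = 11.30 + 3.0103 = 14.310.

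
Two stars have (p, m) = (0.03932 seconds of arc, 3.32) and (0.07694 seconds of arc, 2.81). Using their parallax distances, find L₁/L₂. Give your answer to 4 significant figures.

d₁ = 1/p₁ = 1/0.03932″ = 25.432 pc; d₂ = 1/p₂ = 1/0.07694″ = 12.997 pc.
M₁ = m₁ − 5 log₁₀ d₁ + 5 = 3.32 − 7.0269 + 5 = 1.2931.
M₂ = 2.81 − 5.5692 + 5 = 2.2408.
L₁/L₂ = 10^(0.4(M₂ − M₁)) = 10^(0.4 × 0.9477) = 10^0.37908 = 2.3938.

L₁/L₂ = 2.394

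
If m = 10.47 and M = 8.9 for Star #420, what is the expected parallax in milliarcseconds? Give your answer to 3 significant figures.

m − M = 10.47 − 8.9 = 1.57.
d = 10^((m−M)/5 + 1) = 10^1.314 = 20.606 pc.
p = 1/d = 1/20.606 = 0.04853 arcsec = 48.53 mas.

48.5 mas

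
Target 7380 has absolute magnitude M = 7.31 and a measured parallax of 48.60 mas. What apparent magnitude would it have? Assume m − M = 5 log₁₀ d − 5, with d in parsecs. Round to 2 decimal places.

m = 8.88

d = 1/p = 1/0.04860″ = 20.576 pc.
m − M = 5 log₁₀ d − 5 = 5 log₁₀(20.576) − 5 = 6.5668 − 5 = 1.5668.
m = M + (m − M) = 7.31 + 1.5668 = 8.88.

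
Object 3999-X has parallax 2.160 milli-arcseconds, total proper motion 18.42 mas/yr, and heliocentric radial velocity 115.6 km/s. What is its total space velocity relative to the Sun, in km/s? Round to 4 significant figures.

122.5 km/s

d = 1/p = 1/0.002160″ = 462.96 pc.
μ = 18.42 mas/yr = 0.01842 ″/yr.
v_t = 4.740 μ d = 4.740 × 0.01842 × 462.96 = 40.421 km/s.
v = √(v_r² + v_t²) = √(115.6² + 40.421²) = √14997.2 = 122.46 km/s.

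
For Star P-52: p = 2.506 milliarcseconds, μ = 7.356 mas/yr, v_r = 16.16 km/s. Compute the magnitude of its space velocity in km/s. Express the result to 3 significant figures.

21.3 km/s

d = 1/p = 1/0.002506″ = 399.04 pc.
μ = 7.356 mas/yr = 0.007356 ″/yr.
v_t = 4.740 μ d = 4.740 × 0.007356 × 399.04 = 13.914 km/s.
v = √(v_r² + v_t²) = √(16.16² + 13.914²) = √454.745 = 21.325 km/s.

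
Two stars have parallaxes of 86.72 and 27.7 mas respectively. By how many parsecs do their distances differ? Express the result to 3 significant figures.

d_A = 1/0.08672″ = 11.531 pc; d_B = 1/0.02770″ = 36.101 pc.
|d_B − d_A| = |36.101 − 11.531| = 24.57 pc.

24.6 pc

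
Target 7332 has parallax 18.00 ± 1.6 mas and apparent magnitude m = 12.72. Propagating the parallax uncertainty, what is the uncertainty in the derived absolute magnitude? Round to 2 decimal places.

σ_M = 0.19 mag

M = m − 5 log₁₀ d + 5 = m + 5 log₁₀ p + 5, so ∂M/∂p = 5/(p ln 10).
σ_M = (5/ln 10) · (σ_p/p) = 2.1715 × 1.6/18.00 = 2.1715 × 0.088889 = 0.19302.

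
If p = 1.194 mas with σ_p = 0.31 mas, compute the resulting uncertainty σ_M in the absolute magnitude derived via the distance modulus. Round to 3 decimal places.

σ_M = 0.564 mag

M = m − 5 log₁₀ d + 5 = m + 5 log₁₀ p + 5, so ∂M/∂p = 5/(p ln 10).
σ_M = (5/ln 10) · (σ_p/p) = 2.1715 × 0.31/1.194 = 2.1715 × 0.25963 = 0.56379.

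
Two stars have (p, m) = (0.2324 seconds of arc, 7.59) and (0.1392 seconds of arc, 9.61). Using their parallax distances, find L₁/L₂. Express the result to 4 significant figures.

d₁ = 1/p₁ = 1/0.2324″ = 4.3029 pc; d₂ = 1/p₂ = 1/0.1392″ = 7.1839 pc.
M₁ = m₁ − 5 log₁₀ d₁ + 5 = 7.59 − 3.1688 + 5 = 9.4212.
M₂ = 9.61 − 4.2818 + 5 = 10.3282.
L₁/L₂ = 10^(0.4(M₂ − M₁)) = 10^(0.4 × 0.9070) = 10^0.36280 = 2.3057.

L₁/L₂ = 2.306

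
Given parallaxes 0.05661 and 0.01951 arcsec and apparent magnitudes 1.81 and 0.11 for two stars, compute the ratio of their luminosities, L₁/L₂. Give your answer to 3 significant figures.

d₁ = 1/p₁ = 1/0.05661″ = 17.665 pc; d₂ = 1/p₂ = 1/0.01951″ = 51.256 pc.
M₁ = m₁ − 5 log₁₀ d₁ + 5 = 1.81 − 6.2356 + 5 = 0.5744.
M₂ = 0.11 − 8.5487 + 5 = -3.4387.
L₁/L₂ = 10^(0.4(M₂ − M₁)) = 10^(0.4 × (-4.0131)) = 10^(-1.60524) = 0.024818.

L₁/L₂ = 0.0248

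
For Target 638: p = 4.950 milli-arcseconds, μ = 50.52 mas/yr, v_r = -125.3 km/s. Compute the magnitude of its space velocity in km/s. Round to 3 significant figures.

d = 1/p = 1/0.004950″ = 202.02 pc.
μ = 50.52 mas/yr = 0.05052 ″/yr.
v_t = 4.740 μ d = 4.740 × 0.05052 × 202.02 = 48.377 km/s.
v = √(v_r² + v_t²) = √((-125.3)² + 48.377²) = √18040.4 = 134.31 km/s.

134 km/s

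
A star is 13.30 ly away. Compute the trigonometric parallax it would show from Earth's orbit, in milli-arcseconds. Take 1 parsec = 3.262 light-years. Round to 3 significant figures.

245 mas

d = 13.30 ly ÷ 3.262 = 4.0773 pc.
p = 1/d = 1/4.0773 = 0.24526 arcsec.
= 0.24526 × 1000 = 245.26 mas.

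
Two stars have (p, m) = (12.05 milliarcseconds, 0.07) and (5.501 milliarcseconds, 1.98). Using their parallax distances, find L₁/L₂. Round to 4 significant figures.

d₁ = 1/p₁ = 1/0.01205″ = 82.988 pc; d₂ = 1/p₂ = 1/0.005501″ = 181.79 pc.
M₁ = m₁ − 5 log₁₀ d₁ + 5 = 0.07 − 9.5951 + 5 = -4.5251.
M₂ = 1.98 − 11.2978 + 5 = -4.3178.
L₁/L₂ = 10^(0.4(M₂ − M₁)) = 10^(0.4 × 0.2073) = 10^0.08292 = 1.2104.

L₁/L₂ = 1.210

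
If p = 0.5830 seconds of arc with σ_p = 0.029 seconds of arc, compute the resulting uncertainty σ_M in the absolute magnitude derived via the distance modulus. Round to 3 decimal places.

M = m − 5 log₁₀ d + 5 = m + 5 log₁₀ p + 5, so ∂M/∂p = 5/(p ln 10).
σ_M = (5/ln 10) · (σ_p/p) = 2.1715 × 0.029/0.5830 = 2.1715 × 0.049743 = 0.10802.

σ_M = 0.108 mag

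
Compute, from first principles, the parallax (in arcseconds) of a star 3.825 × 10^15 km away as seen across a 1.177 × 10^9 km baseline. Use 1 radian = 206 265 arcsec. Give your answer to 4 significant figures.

0.06347 arcsec

θ ≈ B/d = (1.177 × 10^9) / (3.825 × 10^15) = 3.0771 × 10^-7 rad.
In arcseconds: 3.0771 × 10^-7 × 206265 = 0.06347″.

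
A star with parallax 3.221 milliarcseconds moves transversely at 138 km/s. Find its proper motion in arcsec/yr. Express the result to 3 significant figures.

d = 1/p = 1/0.003221″ = 310.46 pc.
μ = v_t / (4.74 d) = 138 / (4.74 × 310.46) = 138 / 1471.6 = 0.093775 ″/yr.

0.0938 arcsec/yr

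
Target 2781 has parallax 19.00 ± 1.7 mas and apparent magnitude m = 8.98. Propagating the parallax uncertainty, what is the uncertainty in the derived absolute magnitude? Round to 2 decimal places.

M = m − 5 log₁₀ d + 5 = m + 5 log₁₀ p + 5, so ∂M/∂p = 5/(p ln 10).
σ_M = (5/ln 10) · (σ_p/p) = 2.1715 × 1.7/19.00 = 2.1715 × 0.089474 = 0.19429.

σ_M = 0.19 mag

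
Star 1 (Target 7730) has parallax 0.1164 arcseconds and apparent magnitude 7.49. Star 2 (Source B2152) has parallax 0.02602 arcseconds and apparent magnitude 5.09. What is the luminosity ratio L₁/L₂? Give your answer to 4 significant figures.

d₁ = 1/p₁ = 1/0.1164″ = 8.5911 pc; d₂ = 1/p₂ = 1/0.02602″ = 38.432 pc.
M₁ = m₁ − 5 log₁₀ d₁ + 5 = 7.49 − 4.6702 + 5 = 7.8198.
M₂ = 5.09 − 7.9235 + 5 = 2.1665.
L₁/L₂ = 10^(0.4(M₂ − M₁)) = 10^(0.4 × (-5.6533)) = 10^(-2.26132) = 0.0054787.

L₁/L₂ = 0.005479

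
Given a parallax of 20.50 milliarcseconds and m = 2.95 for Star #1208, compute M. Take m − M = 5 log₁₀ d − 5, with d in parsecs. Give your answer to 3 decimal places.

d = 1/p = 1/0.02050″ = 48.78 pc.
m − M = 5 log₁₀(48.78) − 5 = 8.4412 − 5 = 3.4412.
M = m − (m − M) = 2.95 − 3.4412 = -0.491.

M = -0.491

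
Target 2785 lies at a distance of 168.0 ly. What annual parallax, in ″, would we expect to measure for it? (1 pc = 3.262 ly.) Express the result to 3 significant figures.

d = 168.0 ly ÷ 3.262 = 51.502 pc.
p = 1/d = 1/51.502 = 0.019417 arcsec.

0.0194 ″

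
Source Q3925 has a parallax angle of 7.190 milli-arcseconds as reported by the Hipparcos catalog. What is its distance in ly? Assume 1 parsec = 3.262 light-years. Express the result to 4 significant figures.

p = 7.190 milli-arcseconds = 0.007190 arcsec.
d = 1/p = 1/0.007190 = 139.08 pc.
In light-years: 139.08 × 3.262 = 453.68 ly.

453.7 ly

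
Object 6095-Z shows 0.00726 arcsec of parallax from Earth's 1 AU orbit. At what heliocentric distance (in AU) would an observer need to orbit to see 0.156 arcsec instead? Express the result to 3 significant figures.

Parallax scales linearly with baseline: p ∝ B, so B = p_target / p_Earth × 1 AU.
B = 0.156 / 0.00726 = 21.488 AU.

21.5 AU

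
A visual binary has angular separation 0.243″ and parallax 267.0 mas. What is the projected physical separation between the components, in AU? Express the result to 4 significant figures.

d = 1/p = 1/0.2670″ = 3.7453 pc.
At distance d (pc), an angle of θ arcsec spans θ·d AU: s = 0.243 × 3.7453 = 0.91011 AU.

0.9101 AU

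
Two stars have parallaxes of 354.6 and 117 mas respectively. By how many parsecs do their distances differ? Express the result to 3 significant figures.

5.73 pc

d_A = 1/0.3546″ = 2.8201 pc; d_B = 1/0.1170″ = 8.547 pc.
|d_B − d_A| = |8.547 − 2.8201| = 5.7269 pc.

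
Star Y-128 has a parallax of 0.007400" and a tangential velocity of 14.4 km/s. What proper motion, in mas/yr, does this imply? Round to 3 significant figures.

d = 1/p = 1/0.007400″ = 135.14 pc.
μ = v_t / (4.74 d) = 14.4 / (4.74 × 135.14) = 14.4 / 640.56 = 0.02248 ″/yr = 22.48 mas/yr.

22.5 mas/yr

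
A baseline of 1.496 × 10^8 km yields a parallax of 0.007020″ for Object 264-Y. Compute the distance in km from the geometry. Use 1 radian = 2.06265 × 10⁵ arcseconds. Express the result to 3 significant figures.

θ = 0.007020″ = 0.007020/206265 = 3.4034 × 10^-8 rad.
d = B/θ = (1.496 × 10^8) / (3.4034 × 10^-8) = 4.3956 × 10^15 km.

4.40 × 10^15 km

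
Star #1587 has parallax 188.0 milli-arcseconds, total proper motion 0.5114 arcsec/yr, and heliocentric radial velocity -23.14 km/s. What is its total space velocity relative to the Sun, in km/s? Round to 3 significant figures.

26.5 km/s

d = 1/p = 1/0.1880″ = 5.3191 pc.
v_t = 4.740 μ d = 4.740 × 0.5114 × 5.3191 = 12.894 km/s.
v = √(v_r² + v_t²) = √((-23.14)² + 12.894²) = √701.715 = 26.49 km/s.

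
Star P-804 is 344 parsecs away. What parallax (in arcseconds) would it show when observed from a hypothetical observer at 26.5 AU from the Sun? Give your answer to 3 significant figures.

p (arcsec) = B (AU) / d (pc).
p = 26.5 / 344 = 0.077035 arcsec.

0.0770 arcsec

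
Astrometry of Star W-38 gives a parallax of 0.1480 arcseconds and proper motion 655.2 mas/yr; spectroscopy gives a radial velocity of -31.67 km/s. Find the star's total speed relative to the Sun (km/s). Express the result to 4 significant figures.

d = 1/p = 1/0.1480″ = 6.7568 pc.
μ = 655.2 mas/yr = 0.6552 ″/yr.
v_t = 4.740 μ d = 4.740 × 0.6552 × 6.7568 = 20.984 km/s.
v = √(v_r² + v_t²) = √((-31.67)² + 20.984²) = √1443.32 = 37.991 km/s.

37.99 km/s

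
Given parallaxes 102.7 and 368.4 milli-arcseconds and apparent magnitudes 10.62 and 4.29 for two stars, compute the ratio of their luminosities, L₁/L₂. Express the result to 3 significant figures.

L₁/L₂ = 0.0378

d₁ = 1/p₁ = 1/0.1027″ = 9.7371 pc; d₂ = 1/p₂ = 1/0.3684″ = 2.7144 pc.
M₁ = m₁ − 5 log₁₀ d₁ + 5 = 10.62 − 4.9421 + 5 = 10.6779.
M₂ = 4.29 − 2.1684 + 5 = 7.1216.
L₁/L₂ = 10^(0.4(M₂ − M₁)) = 10^(0.4 × (-3.5563)) = 10^(-1.42252) = 0.037799.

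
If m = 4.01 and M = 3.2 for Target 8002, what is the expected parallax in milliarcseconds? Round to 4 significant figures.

m − M = 4.01 − 3.2 = 0.81.
d = 10^((m−M)/5 + 1) = 10^1.162 = 14.521 pc.
p = 1/d = 1/14.521 = 0.068866 arcsec = 68.866 mas.

68.87 mas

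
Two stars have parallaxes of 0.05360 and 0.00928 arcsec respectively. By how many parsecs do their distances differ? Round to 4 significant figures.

89.10 pc

d_A = 1/0.05360″ = 18.657 pc; d_B = 1/0.009280″ = 107.76 pc.
|d_B − d_A| = |107.76 − 18.657| = 89.103 pc.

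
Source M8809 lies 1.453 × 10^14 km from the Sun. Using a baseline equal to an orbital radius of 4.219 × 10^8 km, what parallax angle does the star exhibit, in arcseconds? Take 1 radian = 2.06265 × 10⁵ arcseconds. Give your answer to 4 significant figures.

θ ≈ B/d = (4.219 × 10^8) / (1.453 × 10^14) = 2.9036 × 10^-6 rad.
In arcseconds: 2.9036 × 10^-6 × 206265 = 0.59891″.

0.5989 arcsec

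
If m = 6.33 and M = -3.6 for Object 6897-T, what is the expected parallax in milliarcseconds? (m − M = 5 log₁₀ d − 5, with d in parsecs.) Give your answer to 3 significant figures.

m − M = 6.33 − (-3.6) = 9.93.
d = 10^((m−M)/5 + 1) = 10^2.986 = 968.28 pc.
p = 1/d = 1/968.28 = 0.0010328 arcsec = 1.0328 mas.

1.03 mas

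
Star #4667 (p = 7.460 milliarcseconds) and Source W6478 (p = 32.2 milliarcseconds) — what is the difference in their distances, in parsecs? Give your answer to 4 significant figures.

d_A = 1/0.007460″ = 134.05 pc; d_B = 1/0.03220″ = 31.056 pc.
|d_B − d_A| = |31.056 − 134.05| = 102.99 pc.

103.0 pc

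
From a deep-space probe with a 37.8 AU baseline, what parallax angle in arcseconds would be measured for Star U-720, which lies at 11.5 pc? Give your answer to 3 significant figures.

3.29 arcsec

p (arcsec) = B (AU) / d (pc).
p = 37.8 / 11.5 = 3.287 arcsec.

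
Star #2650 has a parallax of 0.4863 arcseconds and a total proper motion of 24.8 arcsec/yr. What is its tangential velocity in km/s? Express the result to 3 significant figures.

d = 1/p = 1/0.4863″ = 2.0563 pc.
v_t = 4.74 × μ × d = 4.74 × 24.8 × 2.0563 = 241.72 km/s.

242 km/s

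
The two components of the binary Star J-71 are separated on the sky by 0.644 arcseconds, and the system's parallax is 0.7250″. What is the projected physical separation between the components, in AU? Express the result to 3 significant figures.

0.888 AU

d = 1/p = 1/0.7250″ = 1.3793 pc.
At distance d (pc), an angle of θ arcsec spans θ·d AU: s = 0.644 × 1.3793 = 0.88827 AU.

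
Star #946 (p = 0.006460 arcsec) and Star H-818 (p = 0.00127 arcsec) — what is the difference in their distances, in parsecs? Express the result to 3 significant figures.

633 pc

d_A = 1/0.006460″ = 154.8 pc; d_B = 1/0.001270″ = 787.4 pc.
|d_B − d_A| = |787.4 − 154.8| = 632.6 pc.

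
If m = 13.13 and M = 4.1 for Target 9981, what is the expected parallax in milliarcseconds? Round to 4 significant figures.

1.563 mas

m − M = 13.13 − 4.1 = 9.03.
d = 10^((m−M)/5 + 1) = 10^2.806 = 639.73 pc.
p = 1/d = 1/639.73 = 0.0015632 arcsec = 1.5632 mas.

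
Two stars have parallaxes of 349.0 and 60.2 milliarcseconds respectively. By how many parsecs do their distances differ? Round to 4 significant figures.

d_A = 1/0.3490″ = 2.8653 pc; d_B = 1/0.06020″ = 16.611 pc.
|d_B − d_A| = |16.611 − 2.8653| = 13.746 pc.

13.75 pc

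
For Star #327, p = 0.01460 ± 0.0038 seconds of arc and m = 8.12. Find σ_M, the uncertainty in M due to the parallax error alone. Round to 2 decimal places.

M = m − 5 log₁₀ d + 5 = m + 5 log₁₀ p + 5, so ∂M/∂p = 5/(p ln 10).
σ_M = (5/ln 10) · (σ_p/p) = 2.1715 × 0.0038/0.01460 = 2.1715 × 0.26027 = 0.56518.

σ_M = 0.57 mag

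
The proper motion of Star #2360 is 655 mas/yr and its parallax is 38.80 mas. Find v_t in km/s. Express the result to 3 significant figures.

d = 1/p = 1/0.03880″ = 25.773 pc.
μ = 655 mas/yr = 0.655 ″/yr.
v_t = 4.74 × μ × d = 4.74 × 0.655 × 25.773 = 80.017 km/s.

80.0 km/s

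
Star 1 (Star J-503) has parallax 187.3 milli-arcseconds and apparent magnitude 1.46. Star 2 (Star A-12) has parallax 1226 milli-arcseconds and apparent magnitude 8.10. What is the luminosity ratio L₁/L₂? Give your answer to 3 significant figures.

d₁ = 1/p₁ = 1/0.1873″ = 5.339 pc; d₂ = 1/p₂ = 1/1.226″ = 0.81566 pc.
M₁ = m₁ − 5 log₁₀ d₁ + 5 = 1.46 − 3.6373 + 5 = 2.8227.
M₂ = 8.10 − (-0.4425) + 5 = 13.5425.
L₁/L₂ = 10^(0.4(M₂ − M₁)) = 10^(0.4 × 10.7198) = 10^4.28792 = 19405.

L₁/L₂ = 19400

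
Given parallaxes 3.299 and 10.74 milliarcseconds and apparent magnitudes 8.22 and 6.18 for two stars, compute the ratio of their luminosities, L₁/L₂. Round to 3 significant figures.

L₁/L₂ = 1.62

d₁ = 1/p₁ = 1/0.003299″ = 303.12 pc; d₂ = 1/p₂ = 1/0.01074″ = 93.11 pc.
M₁ = m₁ − 5 log₁₀ d₁ + 5 = 8.22 − 12.4081 + 5 = 0.8119.
M₂ = 6.18 − 9.8450 + 5 = 1.3350.
L₁/L₂ = 10^(0.4(M₂ − M₁)) = 10^(0.4 × 0.5231) = 10^0.20924 = 1.619.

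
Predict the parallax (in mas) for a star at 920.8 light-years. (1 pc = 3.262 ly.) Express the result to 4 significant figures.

3.543 mas

d = 920.8 ly ÷ 3.262 = 282.28 pc.
p = 1/d = 1/282.28 = 0.0035426 arcsec.
= 0.0035426 × 1000 = 3.5426 mas.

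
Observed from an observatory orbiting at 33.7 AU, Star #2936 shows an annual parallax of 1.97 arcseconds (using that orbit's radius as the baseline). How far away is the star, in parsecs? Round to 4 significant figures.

With baseline B (in AU) and parallax p (in arcsec), d = B/p parsecs.
d = 33.7 / 1.97 = 17.107 pc.

17.11 pc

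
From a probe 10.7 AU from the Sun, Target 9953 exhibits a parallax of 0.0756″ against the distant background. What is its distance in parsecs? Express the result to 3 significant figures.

142 pc

With baseline B (in AU) and parallax p (in arcsec), d = B/p parsecs.
d = 10.7 / 0.0756 = 141.53 pc.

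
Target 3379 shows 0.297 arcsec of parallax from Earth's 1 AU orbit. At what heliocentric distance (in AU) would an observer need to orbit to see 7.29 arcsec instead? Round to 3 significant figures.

Parallax scales linearly with baseline: p ∝ B, so B = p_target / p_Earth × 1 AU.
B = 7.29 / 0.297 = 24.545 AU.

24.5 AU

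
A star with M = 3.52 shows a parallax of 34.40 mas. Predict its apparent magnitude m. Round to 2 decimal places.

m = 5.84

d = 1/p = 1/0.03440″ = 29.07 pc.
m − M = 5 log₁₀ d − 5 = 5 log₁₀(29.07) − 5 = 7.3172 − 5 = 2.3172.
m = M + (m − M) = 3.52 + 2.3172 = 5.84.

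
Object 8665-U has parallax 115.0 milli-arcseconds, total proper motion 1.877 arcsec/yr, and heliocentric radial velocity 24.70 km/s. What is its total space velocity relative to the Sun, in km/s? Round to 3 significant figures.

81.2 km/s

d = 1/p = 1/0.1150″ = 8.6957 pc.
v_t = 4.740 μ d = 4.740 × 1.877 × 8.6957 = 77.365 km/s.
v = √(v_r² + v_t²) = √(24.70² + 77.365²) = √6595.43 = 81.212 km/s.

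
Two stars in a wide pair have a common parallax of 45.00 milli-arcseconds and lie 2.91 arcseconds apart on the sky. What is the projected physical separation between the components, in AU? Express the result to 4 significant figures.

64.67 AU

d = 1/p = 1/0.04500″ = 22.222 pc.
At distance d (pc), an angle of θ arcsec spans θ·d AU: s = 2.91 × 22.222 = 64.666 AU.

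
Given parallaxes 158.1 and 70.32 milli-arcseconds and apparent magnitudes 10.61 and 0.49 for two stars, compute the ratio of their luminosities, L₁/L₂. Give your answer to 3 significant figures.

L₁/L₂ = 1.77 × 10^-5

d₁ = 1/p₁ = 1/0.1581″ = 6.3251 pc; d₂ = 1/p₂ = 1/0.07032″ = 14.221 pc.
M₁ = m₁ − 5 log₁₀ d₁ + 5 = 10.61 − 4.0053 + 5 = 11.6047.
M₂ = 0.49 − 5.7647 + 5 = -0.2747.
L₁/L₂ = 10^(0.4(M₂ − M₁)) = 10^(0.4 × (-11.8794)) = 10^(-4.75176) = 0.000017711.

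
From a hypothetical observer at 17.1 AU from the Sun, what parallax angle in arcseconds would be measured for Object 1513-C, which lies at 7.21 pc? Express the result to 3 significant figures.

2.37 arcsec

p (arcsec) = B (AU) / d (pc).
p = 17.1 / 7.21 = 2.3717 arcsec.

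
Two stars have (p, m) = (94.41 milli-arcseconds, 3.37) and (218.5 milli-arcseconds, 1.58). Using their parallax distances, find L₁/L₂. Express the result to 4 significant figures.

d₁ = 1/p₁ = 1/0.09441″ = 10.592 pc; d₂ = 1/p₂ = 1/0.2185″ = 4.5767 pc.
M₁ = m₁ − 5 log₁₀ d₁ + 5 = 3.37 − 5.1249 + 5 = 3.2451.
M₂ = 1.58 − 3.3028 + 5 = 3.2772.
L₁/L₂ = 10^(0.4(M₂ − M₁)) = 10^(0.4 × 0.0321) = 10^0.01284 = 1.03.

L₁/L₂ = 1.030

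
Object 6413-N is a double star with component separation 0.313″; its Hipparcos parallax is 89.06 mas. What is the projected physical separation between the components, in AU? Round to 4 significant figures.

d = 1/p = 1/0.08906″ = 11.228 pc.
At distance d (pc), an angle of θ arcsec spans θ·d AU: s = 0.313 × 11.228 = 3.5144 AU.

3.514 AU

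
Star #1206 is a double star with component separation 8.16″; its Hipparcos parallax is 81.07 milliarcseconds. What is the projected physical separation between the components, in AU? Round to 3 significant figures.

101 AU

d = 1/p = 1/0.08107″ = 12.335 pc.
At distance d (pc), an angle of θ arcsec spans θ·d AU: s = 8.16 × 12.335 = 100.65 AU.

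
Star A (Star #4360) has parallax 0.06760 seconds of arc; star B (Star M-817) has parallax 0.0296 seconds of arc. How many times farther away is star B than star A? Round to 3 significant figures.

2.28

Since d = 1/p, d_B/d_A = p_A/p_B.
= 0.06760 / 0.0296 = 2.2838.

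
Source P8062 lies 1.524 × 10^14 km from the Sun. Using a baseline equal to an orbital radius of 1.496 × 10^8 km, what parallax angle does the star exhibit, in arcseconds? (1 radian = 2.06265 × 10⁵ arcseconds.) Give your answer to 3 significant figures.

θ ≈ B/d = (1.496 × 10^8) / (1.524 × 10^14) = 9.8163 × 10^-7 rad.
In arcseconds: 9.8163 × 10^-7 × 206265 = 0.20248″.

0.202 arcsec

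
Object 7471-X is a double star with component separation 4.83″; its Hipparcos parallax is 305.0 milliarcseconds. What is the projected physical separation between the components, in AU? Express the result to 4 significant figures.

15.84 AU

d = 1/p = 1/0.3050″ = 3.2787 pc.
At distance d (pc), an angle of θ arcsec spans θ·d AU: s = 4.83 × 3.2787 = 15.836 AU.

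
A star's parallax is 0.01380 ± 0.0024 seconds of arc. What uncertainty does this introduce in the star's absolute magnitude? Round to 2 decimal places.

σ_M = 0.38 mag

M = m − 5 log₁₀ d + 5 = m + 5 log₁₀ p + 5, so ∂M/∂p = 5/(p ln 10).
σ_M = (5/ln 10) · (σ_p/p) = 2.1715 × 0.0024/0.01380 = 2.1715 × 0.17391 = 0.37765.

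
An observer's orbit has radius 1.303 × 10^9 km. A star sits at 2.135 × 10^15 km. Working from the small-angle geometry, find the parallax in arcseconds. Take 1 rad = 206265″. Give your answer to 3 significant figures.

0.126 arcsec

θ ≈ B/d = (1.303 × 10^9) / (2.135 × 10^15) = 6.1030 × 10^-7 rad.
In arcseconds: 6.1030 × 10^-7 × 206265 = 0.12588″.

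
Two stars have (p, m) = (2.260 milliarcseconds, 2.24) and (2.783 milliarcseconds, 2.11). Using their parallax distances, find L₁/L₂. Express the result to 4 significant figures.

L₁/L₂ = 1.345

d₁ = 1/p₁ = 1/0.002260″ = 442.48 pc; d₂ = 1/p₂ = 1/0.002783″ = 359.32 pc.
M₁ = m₁ − 5 log₁₀ d₁ + 5 = 2.24 − 13.2295 + 5 = -5.9895.
M₂ = 2.11 − 12.7774 + 5 = -5.6674.
L₁/L₂ = 10^(0.4(M₂ − M₁)) = 10^(0.4 × 0.3221) = 10^0.12884 = 1.3454.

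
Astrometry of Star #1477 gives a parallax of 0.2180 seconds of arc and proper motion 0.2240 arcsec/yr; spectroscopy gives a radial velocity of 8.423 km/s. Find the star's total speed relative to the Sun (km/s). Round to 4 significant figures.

d = 1/p = 1/0.2180″ = 4.5872 pc.
v_t = 4.740 μ d = 4.740 × 0.2240 × 4.5872 = 4.8705 km/s.
v = √(v_r² + v_t²) = √(8.423² + 4.8705²) = √94.6687 = 9.7298 km/s.

9.730 km/s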